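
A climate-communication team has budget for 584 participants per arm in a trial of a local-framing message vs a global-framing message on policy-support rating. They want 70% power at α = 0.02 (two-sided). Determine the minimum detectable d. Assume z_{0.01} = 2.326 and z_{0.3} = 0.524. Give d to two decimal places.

d_min ≈ 0.17

For two independent groups of n = 584 each: d_min = (z_{α/2} + z_β)·√(2/n).
z-sum = 2.326 + 0.524 = 2.850.
d_min = 2.850 × √(2/584) = 2.850 × 0.0585 = 0.167.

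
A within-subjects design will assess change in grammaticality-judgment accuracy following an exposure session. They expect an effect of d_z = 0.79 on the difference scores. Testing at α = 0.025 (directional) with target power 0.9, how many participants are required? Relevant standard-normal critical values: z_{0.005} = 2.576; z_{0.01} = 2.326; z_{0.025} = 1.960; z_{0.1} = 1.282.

n = 17 pairs

For a paired (one-sample on differences) test: n = ((z_{α} + z_β) / d)².
z_{α} + z_β = 1.960 + 1.282 = 3.242.
n = (3.242 / 0.79)² = 4.104² = 16.84.
Round up.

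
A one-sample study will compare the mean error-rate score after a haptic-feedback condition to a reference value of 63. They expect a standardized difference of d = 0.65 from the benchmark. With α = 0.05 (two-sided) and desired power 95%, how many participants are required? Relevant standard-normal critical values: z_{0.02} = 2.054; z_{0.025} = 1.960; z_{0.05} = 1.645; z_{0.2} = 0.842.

n = 31

For a one-sample test: n = ((z_{α/2} + z_β) / d)².
z_{α/2} + z_β = 1.960 + 1.645 = 3.605.
n = (3.605 / 0.65)² = 5.546² = 30.76.
Round up.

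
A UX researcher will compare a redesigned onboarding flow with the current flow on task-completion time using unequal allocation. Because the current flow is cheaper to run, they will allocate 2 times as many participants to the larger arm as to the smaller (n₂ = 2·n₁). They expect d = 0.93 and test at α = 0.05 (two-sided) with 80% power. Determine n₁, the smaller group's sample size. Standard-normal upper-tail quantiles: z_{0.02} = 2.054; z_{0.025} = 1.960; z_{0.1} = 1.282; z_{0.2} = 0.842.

n₁ = 14

With allocation ratio k = n₂/n₁ = 2, Var(x̄₁−x̄₂) = σ²(1/n₁ + 1/(k·n₁)) = σ²·(k+1)/(k·n₁).
So n₁ = (1 + 1/k)·((z_{α/2} + z_β)/d)² = 1.500 × (2.802/0.93)².
n₁ = 1.500 × 9.08 = 13.6.
Round up: n₁ = 14, giving n₂ = 2 × 14 = 28.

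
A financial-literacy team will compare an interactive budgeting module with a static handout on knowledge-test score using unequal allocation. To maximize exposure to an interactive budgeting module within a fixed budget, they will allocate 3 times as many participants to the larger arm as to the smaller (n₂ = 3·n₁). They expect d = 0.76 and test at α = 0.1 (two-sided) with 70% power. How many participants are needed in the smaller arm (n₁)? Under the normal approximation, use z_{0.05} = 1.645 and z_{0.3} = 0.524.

n₁ = 11

With allocation ratio k = n₂/n₁ = 3, Var(x̄₁−x̄₂) = σ²(1/n₁ + 1/(k·n₁)) = σ²·(k+1)/(k·n₁).
So n₁ = (1 + 1/k)·((z_{α/2} + z_β)/d)² = 1.333 × (2.169/0.76)².
n₁ = 1.333 × 8.15 = 10.9.
Round up: n₁ = 11, giving n₂ = 3 × 11 = 33.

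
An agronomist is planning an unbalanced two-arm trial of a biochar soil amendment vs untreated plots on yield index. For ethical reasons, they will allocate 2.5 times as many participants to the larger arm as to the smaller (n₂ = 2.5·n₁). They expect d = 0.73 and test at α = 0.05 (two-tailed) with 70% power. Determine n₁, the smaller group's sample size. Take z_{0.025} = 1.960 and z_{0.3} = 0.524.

With allocation ratio k = n₂/n₁ = 2.5, Var(x̄₁−x̄₂) = σ²(1/n₁ + 1/(k·n₁)) = σ²·(k+1)/(k·n₁).
So n₁ = (1 + 1/k)·((z_{α/2} + z_β)/d)² = 1.400 × (2.484/0.73)².
n₁ = 1.400 × 11.58 = 16.2.
Round up: n₁ = 17, giving n₂ = ⌈2.5 × 17⌉ = ⌈42.5⌉ = 43.

n₁ = 17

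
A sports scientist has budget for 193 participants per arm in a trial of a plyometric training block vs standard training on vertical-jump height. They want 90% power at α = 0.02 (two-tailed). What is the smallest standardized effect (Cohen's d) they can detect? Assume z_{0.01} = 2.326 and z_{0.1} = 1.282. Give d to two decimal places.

d_min ≈ 0.37

For two independent groups of n = 193 each: d_min = (z_{α/2} + z_β)·√(2/n).
z-sum = 2.326 + 1.282 = 3.608.
d_min = 3.608 × √(2/193) = 3.608 × 0.1018 = 0.367.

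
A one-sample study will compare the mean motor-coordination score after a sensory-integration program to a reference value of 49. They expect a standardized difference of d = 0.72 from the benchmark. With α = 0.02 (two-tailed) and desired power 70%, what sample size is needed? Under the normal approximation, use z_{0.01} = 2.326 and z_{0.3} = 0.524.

For a one-sample test: n = ((z_{α/2} + z_β) / d)².
z_{α/2} + z_β = 2.326 + 0.524 = 2.850.
n = (2.850 / 0.72)² = 3.958² = 15.67.
Round up.

n = 16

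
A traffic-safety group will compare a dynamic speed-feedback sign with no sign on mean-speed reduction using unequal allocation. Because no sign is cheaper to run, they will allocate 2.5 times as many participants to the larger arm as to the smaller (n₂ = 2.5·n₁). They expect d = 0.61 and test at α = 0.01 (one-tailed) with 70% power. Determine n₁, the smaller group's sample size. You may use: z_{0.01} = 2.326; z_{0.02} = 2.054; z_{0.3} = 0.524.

n₁ = 31

With allocation ratio k = n₂/n₁ = 2.5, Var(x̄₁−x̄₂) = σ²(1/n₁ + 1/(k·n₁)) = σ²·(k+1)/(k·n₁).
So n₁ = (1 + 1/k)·((z_{α} + z_β)/d)² = 1.400 × (2.850/0.61)².
n₁ = 1.400 × 21.83 = 30.6.
Round up: n₁ = 31, giving n₂ = ⌈2.5 × 31⌉ = ⌈77.5⌉ = 78.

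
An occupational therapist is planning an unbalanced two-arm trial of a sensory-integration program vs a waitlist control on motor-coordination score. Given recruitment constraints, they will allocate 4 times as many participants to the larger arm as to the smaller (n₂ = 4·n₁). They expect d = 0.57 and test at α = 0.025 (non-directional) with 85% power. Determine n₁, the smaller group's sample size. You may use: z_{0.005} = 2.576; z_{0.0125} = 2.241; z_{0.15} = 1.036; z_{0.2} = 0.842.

With allocation ratio k = n₂/n₁ = 4, Var(x̄₁−x̄₂) = σ²(1/n₁ + 1/(k·n₁)) = σ²·(k+1)/(k·n₁).
So n₁ = (1 + 1/k)·((z_{α/2} + z_β)/d)² = 1.250 × (3.277/0.57)².
n₁ = 1.250 × 33.05 = 41.3.
Round up: n₁ = 42, giving n₂ = 4 × 42 = 168.

n₁ = 42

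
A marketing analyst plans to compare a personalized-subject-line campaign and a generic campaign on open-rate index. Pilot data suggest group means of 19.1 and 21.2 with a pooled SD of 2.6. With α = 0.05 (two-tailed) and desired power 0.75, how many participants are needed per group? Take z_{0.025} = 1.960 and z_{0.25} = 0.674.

Cohen's d = |M₁ − M₂| / SD_pooled = |19.1 − 21.2| / 2.6 = 2.1 / 2.6 = 0.808.
For two independent groups with equal n: n = 2·((z_{α/2} + z_β) / d)².
z_{α/2} + z_β = 1.960 + 0.674 = 2.634.
n = 2 × (2.634 / 0.808)² = 2 × 3.260² = 2 × 10.63 = 21.3.
Round up to the next whole participant.

n = 22 per group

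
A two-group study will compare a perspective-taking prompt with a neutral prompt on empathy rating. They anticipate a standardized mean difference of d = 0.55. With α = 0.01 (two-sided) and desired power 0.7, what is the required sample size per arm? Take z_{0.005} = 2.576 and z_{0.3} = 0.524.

For two independent groups with equal n: n = 2·((z_{α/2} + z_β) / d)².
z_{α/2} + z_β = 2.576 + 0.524 = 3.100.
n = 2 × (3.100 / 0.55)² = 2 × 5.636² = 2 × 31.77 = 63.5.
Round up to the next whole participant.

n = 64 per group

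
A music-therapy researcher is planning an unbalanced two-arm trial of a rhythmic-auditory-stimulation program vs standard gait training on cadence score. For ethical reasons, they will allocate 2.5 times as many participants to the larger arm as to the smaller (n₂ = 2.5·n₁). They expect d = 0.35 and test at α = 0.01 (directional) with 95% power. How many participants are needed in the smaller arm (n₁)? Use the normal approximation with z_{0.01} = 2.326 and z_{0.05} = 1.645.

n₁ = 181

With allocation ratio k = n₂/n₁ = 2.5, Var(x̄₁−x̄₂) = σ²(1/n₁ + 1/(k·n₁)) = σ²·(k+1)/(k·n₁).
So n₁ = (1 + 1/k)·((z_{α} + z_β)/d)² = 1.400 × (3.971/0.35)².
n₁ = 1.400 × 128.73 = 180.2.
Round up: n₁ = 181, giving n₂ = ⌈2.5 × 181⌉ = ⌈452.5⌉ = 453.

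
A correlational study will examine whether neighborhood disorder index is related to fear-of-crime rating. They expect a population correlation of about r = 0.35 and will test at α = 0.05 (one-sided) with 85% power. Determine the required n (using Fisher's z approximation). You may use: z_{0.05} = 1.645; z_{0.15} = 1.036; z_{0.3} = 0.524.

Fisher's z: C = ½·ln((1+r)/(1−r)) = ½·ln(2.0769) = 0.3654.
n = ((z_{α} + z_β)/C)² + 3.
(1.645 + 1.036) / 0.3654 = 2.681 / 0.3654 = 7.337.
n = 7.337² + 3 = 53.83 + 3 = 56.8.
Round up.

n = 57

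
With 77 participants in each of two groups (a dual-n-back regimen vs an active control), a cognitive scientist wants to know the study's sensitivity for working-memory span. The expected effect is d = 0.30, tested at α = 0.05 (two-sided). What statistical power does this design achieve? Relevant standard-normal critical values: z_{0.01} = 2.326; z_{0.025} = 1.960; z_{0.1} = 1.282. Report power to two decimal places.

power ≈ 0.46

For two equal groups, power = Φ(d·√(n/2) − z_{α/2}).
d·√(n/2) = 0.30 × √(77/2) = 0.30 × 6.205 = 1.861.
z_β = 1.861 − 1.960 = -0.099.
Power = Φ(-0.099) = 0.461.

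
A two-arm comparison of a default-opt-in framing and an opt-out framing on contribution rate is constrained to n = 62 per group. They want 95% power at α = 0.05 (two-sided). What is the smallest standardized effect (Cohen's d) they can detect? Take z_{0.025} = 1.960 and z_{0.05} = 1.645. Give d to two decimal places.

d_min ≈ 0.65

For two independent groups of n = 62 each: d_min = (z_{α/2} + z_β)·√(2/n).
z-sum = 1.960 + 1.645 = 3.605.
d_min = 3.605 × √(2/62) = 3.605 × 0.1796 = 0.647.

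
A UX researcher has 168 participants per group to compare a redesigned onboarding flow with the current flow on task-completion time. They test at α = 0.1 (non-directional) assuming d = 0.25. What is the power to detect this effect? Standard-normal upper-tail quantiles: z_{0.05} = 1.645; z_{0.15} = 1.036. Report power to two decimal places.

For two equal groups, power = Φ(d·√(n/2) − z_{α/2}).
d·√(n/2) = 0.25 × √(168/2) = 0.25 × 9.165 = 2.291.
z_β = 2.291 − 1.645 = 0.646.
Power = Φ(0.646) = 0.741.

power ≈ 0.74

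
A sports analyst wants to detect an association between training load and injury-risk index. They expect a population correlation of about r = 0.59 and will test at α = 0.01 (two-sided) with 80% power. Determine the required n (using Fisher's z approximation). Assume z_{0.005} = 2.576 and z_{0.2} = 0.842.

Fisher's z: C = ½·ln((1+r)/(1−r)) = ½·ln(3.8780) = 0.6777.
n = ((z_{α/2} + z_β)/C)² + 3.
(2.576 + 0.842) / 0.6777 = 3.418 / 0.6777 = 5.044.
n = 5.044² + 3 = 25.44 + 3 = 28.4.
Round up.

n = 29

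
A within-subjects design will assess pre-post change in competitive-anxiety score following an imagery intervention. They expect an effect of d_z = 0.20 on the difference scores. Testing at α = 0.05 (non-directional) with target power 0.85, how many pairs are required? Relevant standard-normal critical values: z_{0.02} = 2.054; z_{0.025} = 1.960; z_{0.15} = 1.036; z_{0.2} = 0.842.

For a paired (one-sample on differences) test: n = ((z_{α/2} + z_β) / d)².
z_{α/2} + z_β = 1.960 + 1.036 = 2.996.
n = (2.996 / 0.20)² = 14.980² = 224.40.
Round up.

n = 225 pairs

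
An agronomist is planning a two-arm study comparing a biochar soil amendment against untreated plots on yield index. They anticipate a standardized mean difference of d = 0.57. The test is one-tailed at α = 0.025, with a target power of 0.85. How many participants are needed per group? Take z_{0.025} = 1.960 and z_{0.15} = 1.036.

For two independent groups with equal n: n = 2·((z_{α} + z_β) / d)².
z_{α} + z_β = 1.960 + 1.036 = 2.996.
n = 2 × (2.996 / 0.57)² = 2 × 5.256² = 2 × 27.63 = 55.3.
Round up to the next whole participant.

n = 56 per group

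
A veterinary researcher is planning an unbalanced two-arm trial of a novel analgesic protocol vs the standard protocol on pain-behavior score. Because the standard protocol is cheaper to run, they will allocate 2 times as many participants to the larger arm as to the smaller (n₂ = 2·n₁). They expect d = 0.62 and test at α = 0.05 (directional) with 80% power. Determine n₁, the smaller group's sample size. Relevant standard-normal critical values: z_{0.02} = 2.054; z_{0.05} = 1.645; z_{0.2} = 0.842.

n₁ = 25

With allocation ratio k = n₂/n₁ = 2, Var(x̄₁−x̄₂) = σ²(1/n₁ + 1/(k·n₁)) = σ²·(k+1)/(k·n₁).
So n₁ = (1 + 1/k)·((z_{α} + z_β)/d)² = 1.500 × (2.487/0.62)².
n₁ = 1.500 × 16.09 = 24.1.
Round up: n₁ = 25, giving n₂ = 2 × 25 = 50.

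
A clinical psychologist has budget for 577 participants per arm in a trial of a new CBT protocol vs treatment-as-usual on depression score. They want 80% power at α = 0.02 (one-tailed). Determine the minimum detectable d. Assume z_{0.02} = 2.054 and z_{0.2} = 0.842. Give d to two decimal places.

For two independent groups of n = 577 each: d_min = (z_{α} + z_β)·√(2/n).
z-sum = 2.054 + 0.842 = 2.896.
d_min = 2.896 × √(2/577) = 2.896 × 0.0589 = 0.171.

d_min ≈ 0.17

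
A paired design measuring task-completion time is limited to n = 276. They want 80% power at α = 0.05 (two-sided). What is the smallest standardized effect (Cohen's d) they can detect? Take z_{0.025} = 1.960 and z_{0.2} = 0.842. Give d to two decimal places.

For a single sample (or paired design) of n = 276: d_min = (z_{α/2} + z_β)/√n.
z-sum = 1.960 + 0.842 = 2.802.
d_min = 2.802 / √276 = 2.802 / 16.613 = 0.169.

d_min ≈ 0.17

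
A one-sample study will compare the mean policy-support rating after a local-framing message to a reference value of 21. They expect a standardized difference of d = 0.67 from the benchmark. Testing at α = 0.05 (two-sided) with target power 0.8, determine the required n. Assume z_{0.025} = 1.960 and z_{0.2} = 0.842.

n = 18

For a one-sample test: n = ((z_{α/2} + z_β) / d)².
z_{α/2} + z_β = 1.960 + 0.842 = 2.802.
n = (2.802 / 0.67)² = 4.182² = 17.49.
Round up.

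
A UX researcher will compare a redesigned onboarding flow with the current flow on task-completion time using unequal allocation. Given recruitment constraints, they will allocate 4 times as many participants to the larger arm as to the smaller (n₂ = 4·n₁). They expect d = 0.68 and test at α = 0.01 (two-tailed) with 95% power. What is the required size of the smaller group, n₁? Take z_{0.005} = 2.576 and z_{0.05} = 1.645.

n₁ = 49

With allocation ratio k = n₂/n₁ = 4, Var(x̄₁−x̄₂) = σ²(1/n₁ + 1/(k·n₁)) = σ²·(k+1)/(k·n₁).
So n₁ = (1 + 1/k)·((z_{α/2} + z_β)/d)² = 1.250 × (4.221/0.68)².
n₁ = 1.250 × 38.53 = 48.2.
Round up: n₁ = 49, giving n₂ = 4 × 49 = 196.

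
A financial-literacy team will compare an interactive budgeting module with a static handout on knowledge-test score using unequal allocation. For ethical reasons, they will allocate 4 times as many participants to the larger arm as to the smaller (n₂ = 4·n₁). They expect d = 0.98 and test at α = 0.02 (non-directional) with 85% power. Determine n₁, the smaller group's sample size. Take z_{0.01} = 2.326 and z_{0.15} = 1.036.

With allocation ratio k = n₂/n₁ = 4, Var(x̄₁−x̄₂) = σ²(1/n₁ + 1/(k·n₁)) = σ²·(k+1)/(k·n₁).
So n₁ = (1 + 1/k)·((z_{α/2} + z_β)/d)² = 1.250 × (3.362/0.98)².
n₁ = 1.250 × 11.77 = 14.7.
Round up: n₁ = 15, giving n₂ = 4 × 15 = 60.

n₁ = 15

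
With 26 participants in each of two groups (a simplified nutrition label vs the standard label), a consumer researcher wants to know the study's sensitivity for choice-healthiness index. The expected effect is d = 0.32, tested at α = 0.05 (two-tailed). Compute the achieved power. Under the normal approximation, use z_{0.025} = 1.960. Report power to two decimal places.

power ≈ 0.21

For two equal groups, power = Φ(d·√(n/2) − z_{α/2}).
d·√(n/2) = 0.32 × √(26/2) = 0.32 × 3.606 = 1.154.
z_β = 1.154 − 1.960 = -0.806.
Power = Φ(-0.806) = 0.210.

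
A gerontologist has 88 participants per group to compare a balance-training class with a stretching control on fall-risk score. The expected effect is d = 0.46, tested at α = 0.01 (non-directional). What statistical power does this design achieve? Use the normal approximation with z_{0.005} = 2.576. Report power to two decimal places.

power ≈ 0.68

For two equal groups, power = Φ(d·√(n/2) − z_{α/2}).
d·√(n/2) = 0.46 × √(88/2) = 0.46 × 6.633 = 3.051.
z_β = 3.051 − 2.576 = 0.475.
Power = Φ(0.475) = 0.683.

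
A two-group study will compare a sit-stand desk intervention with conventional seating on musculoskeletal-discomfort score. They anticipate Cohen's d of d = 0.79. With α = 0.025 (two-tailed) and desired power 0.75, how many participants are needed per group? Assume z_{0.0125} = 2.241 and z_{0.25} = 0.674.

For two independent groups with equal n: n = 2·((z_{α/2} + z_β) / d)².
z_{α/2} + z_β = 2.241 + 0.674 = 2.915.
n = 2 × (2.915 / 0.79)² = 2 × 3.690² = 2 × 13.62 = 27.2.
Round up to the next whole participant.

n = 28 per group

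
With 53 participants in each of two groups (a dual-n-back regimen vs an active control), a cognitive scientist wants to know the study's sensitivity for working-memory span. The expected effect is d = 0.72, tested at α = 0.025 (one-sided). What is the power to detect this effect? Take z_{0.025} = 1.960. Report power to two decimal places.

For two equal groups, power = Φ(d·√(n/2) − z_{α}).
d·√(n/2) = 0.72 × √(53/2) = 0.72 × 5.148 = 3.706.
z_β = 3.706 − 1.960 = 1.746.
Power = Φ(1.746) = 0.960.

power ≈ 0.96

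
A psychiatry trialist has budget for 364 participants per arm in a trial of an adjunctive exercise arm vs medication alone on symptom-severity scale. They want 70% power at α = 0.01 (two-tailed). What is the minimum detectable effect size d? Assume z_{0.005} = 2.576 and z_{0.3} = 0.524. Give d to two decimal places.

d_min ≈ 0.23

For two independent groups of n = 364 each: d_min = (z_{α/2} + z_β)·√(2/n).
z-sum = 2.576 + 0.524 = 3.100.
d_min = 3.100 × √(2/364) = 3.100 × 0.0741 = 0.230.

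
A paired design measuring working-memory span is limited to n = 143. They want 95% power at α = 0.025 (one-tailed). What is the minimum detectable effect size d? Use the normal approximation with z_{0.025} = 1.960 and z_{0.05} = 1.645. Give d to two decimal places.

d_min ≈ 0.30

For a single sample (or paired design) of n = 143: d_min = (z_{α} + z_β)/√n.
z-sum = 1.960 + 1.645 = 3.605.
d_min = 3.605 / √143 = 3.605 / 11.958 = 0.301.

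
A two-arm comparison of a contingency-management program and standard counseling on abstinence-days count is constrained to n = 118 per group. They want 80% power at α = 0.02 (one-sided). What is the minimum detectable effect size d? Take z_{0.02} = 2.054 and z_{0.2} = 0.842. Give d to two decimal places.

d_min ≈ 0.38

For two independent groups of n = 118 each: d_min = (z_{α} + z_β)·√(2/n).
z-sum = 2.054 + 0.842 = 2.896.
d_min = 2.896 × √(2/118) = 2.896 × 0.1302 = 0.377.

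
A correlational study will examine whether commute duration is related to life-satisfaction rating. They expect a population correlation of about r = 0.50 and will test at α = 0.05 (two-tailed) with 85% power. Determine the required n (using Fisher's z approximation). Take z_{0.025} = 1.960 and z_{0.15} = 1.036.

Fisher's z: C = ½·ln((1+r)/(1−r)) = ½·ln(3.0000) = 0.5493.
n = ((z_{α/2} + z_β)/C)² + 3.
(1.960 + 1.036) / 0.5493 = 2.996 / 0.5493 = 5.454.
n = 5.454² + 3 = 29.75 + 3 = 32.7.
Round up.

n = 33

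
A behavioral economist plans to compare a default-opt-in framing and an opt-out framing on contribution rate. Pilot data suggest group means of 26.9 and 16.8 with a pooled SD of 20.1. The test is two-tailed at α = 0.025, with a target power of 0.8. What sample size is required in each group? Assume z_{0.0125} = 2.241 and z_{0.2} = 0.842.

n = 76 per group

Cohen's d = |M₁ − M₂| / SD_pooled = |26.9 − 16.8| / 20.1 = 10.1 / 20.1 = 0.502.
For two independent groups with equal n: n = 2·((z_{α/2} + z_β) / d)².
z_{α/2} + z_β = 2.241 + 0.842 = 3.083.
n = 2 × (3.083 / 0.502)² = 2 × 6.141² = 2 × 37.72 = 75.4.
Round up to the next whole participant.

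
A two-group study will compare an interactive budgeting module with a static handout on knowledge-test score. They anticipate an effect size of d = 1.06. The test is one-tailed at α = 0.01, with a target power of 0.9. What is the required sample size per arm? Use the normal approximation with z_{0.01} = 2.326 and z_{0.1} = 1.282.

n = 24 per group

For two independent groups with equal n: n = 2·((z_{α} + z_β) / d)².
z_{α} + z_β = 2.326 + 1.282 = 3.608.
n = 2 × (3.608 / 1.06)² = 2 × 3.404² = 2 × 11.59 = 23.2.
Round up to the next whole participant.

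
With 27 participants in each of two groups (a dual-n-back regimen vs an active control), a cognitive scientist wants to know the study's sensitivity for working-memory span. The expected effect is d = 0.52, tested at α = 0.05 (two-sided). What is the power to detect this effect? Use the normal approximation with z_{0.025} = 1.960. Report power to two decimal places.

power ≈ 0.48

For two equal groups, power = Φ(d·√(n/2) − z_{α/2}).
d·√(n/2) = 0.52 × √(27/2) = 0.52 × 3.674 = 1.911.
z_β = 1.911 − 1.960 = -0.049.
Power = Φ(-0.049) = 0.480.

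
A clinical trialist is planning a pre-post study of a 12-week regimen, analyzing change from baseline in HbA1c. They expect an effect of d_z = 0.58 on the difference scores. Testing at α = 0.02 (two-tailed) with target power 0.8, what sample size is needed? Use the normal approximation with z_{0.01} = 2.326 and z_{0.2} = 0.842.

For a paired (one-sample on differences) test: n = ((z_{α/2} + z_β) / d)².
z_{α/2} + z_β = 2.326 + 0.842 = 3.168.
n = (3.168 / 0.58)² = 5.462² = 29.83.
Round up.

n = 30 pairs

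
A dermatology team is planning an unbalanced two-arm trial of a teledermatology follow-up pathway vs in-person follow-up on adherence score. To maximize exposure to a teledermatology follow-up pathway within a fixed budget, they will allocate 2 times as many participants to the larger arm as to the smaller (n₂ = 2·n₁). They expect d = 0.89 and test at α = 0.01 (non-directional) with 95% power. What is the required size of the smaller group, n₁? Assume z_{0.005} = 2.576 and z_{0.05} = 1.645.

n₁ = 34

With allocation ratio k = n₂/n₁ = 2, Var(x̄₁−x̄₂) = σ²(1/n₁ + 1/(k·n₁)) = σ²·(k+1)/(k·n₁).
So n₁ = (1 + 1/k)·((z_{α/2} + z_β)/d)² = 1.500 × (4.221/0.89)².
n₁ = 1.500 × 22.49 = 33.7.
Round up: n₁ = 34, giving n₂ = 2 × 34 = 68.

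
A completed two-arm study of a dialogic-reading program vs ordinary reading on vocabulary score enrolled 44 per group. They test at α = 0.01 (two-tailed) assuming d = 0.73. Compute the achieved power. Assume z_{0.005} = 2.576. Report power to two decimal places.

power ≈ 0.80

For two equal groups, power = Φ(d·√(n/2) − z_{α/2}).
d·√(n/2) = 0.73 × √(44/2) = 0.73 × 4.690 = 3.424.
z_β = 3.424 − 2.576 = 0.848.
Power = Φ(0.848) = 0.802.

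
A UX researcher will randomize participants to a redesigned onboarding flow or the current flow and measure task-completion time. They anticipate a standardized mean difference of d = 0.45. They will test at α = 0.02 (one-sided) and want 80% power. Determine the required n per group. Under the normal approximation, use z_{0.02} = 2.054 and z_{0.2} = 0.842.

n = 83 per group

For two independent groups with equal n: n = 2·((z_{α} + z_β) / d)².
z_{α} + z_β = 2.054 + 0.842 = 2.896.
n = 2 × (2.896 / 0.45)² = 2 × 6.436² = 2 × 41.42 = 82.8.
Round up to the next whole participant.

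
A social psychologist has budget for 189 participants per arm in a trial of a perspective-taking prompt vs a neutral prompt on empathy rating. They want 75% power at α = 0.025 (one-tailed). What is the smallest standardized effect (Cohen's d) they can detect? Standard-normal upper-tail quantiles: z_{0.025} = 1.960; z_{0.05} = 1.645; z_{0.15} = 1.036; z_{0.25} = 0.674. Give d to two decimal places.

For two independent groups of n = 189 each: d_min = (z_{α} + z_β)·√(2/n).
z-sum = 1.960 + 0.674 = 2.634.
d_min = 2.634 × √(2/189) = 2.634 × 0.1029 = 0.271.

d_min ≈ 0.27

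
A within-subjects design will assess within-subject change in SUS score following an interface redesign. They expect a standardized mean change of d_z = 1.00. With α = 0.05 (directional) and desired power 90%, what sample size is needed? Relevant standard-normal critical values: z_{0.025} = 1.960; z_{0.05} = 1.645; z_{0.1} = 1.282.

n = 9 pairs

For a paired (one-sample on differences) test: n = ((z_{α} + z_β) / d)².
z_{α} + z_β = 1.645 + 1.282 = 2.927.
n = (2.927 / 1.00)² = 2.927² = 8.57.
Round up.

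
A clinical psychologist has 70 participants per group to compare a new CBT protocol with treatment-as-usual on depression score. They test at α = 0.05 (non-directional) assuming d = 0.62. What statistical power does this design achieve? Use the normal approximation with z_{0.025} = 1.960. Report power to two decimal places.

For two equal groups, power = Φ(d·√(n/2) − z_{α/2}).
d·√(n/2) = 0.62 × √(70/2) = 0.62 × 5.916 = 3.668.
z_β = 3.668 − 1.960 = 1.708.
Power = Φ(1.708) = 0.956.

power ≈ 0.96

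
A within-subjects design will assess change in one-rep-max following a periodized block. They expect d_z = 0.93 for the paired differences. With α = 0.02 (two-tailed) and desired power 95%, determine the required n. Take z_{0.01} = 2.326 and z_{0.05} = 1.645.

For a paired (one-sample on differences) test: n = ((z_{α/2} + z_β) / d)².
z_{α/2} + z_β = 2.326 + 1.645 = 3.971.
n = (3.971 / 0.93)² = 4.270² = 18.23.
Round up.

n = 19 pairs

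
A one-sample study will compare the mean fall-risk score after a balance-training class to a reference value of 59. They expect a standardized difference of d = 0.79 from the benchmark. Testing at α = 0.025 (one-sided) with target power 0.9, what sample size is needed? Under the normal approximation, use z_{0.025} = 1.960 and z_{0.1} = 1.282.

For a one-sample test: n = ((z_{α} + z_β) / d)².
z_{α} + z_β = 1.960 + 1.282 = 3.242.
n = (3.242 / 0.79)² = 4.104² = 16.84.
Round up.

n = 17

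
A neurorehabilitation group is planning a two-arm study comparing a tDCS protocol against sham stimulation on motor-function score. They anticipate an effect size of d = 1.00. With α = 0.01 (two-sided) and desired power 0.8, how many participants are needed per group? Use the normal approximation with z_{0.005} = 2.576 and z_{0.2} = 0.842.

For two independent groups with equal n: n = 2·((z_{α/2} + z_β) / d)².
z_{α/2} + z_β = 2.576 + 0.842 = 3.418.
n = 2 × (3.418 / 1.00)² = 2 × 3.418² = 2 × 11.68 = 23.4.
Round up to the next whole participant.

n = 24 per group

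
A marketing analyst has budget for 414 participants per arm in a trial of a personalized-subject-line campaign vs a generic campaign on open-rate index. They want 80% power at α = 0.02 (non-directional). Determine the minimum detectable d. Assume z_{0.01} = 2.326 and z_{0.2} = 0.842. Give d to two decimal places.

For two independent groups of n = 414 each: d_min = (z_{α/2} + z_β)·√(2/n).
z-sum = 2.326 + 0.842 = 3.168.
d_min = 3.168 × √(2/414) = 3.168 × 0.0695 = 0.220.

d_min ≈ 0.22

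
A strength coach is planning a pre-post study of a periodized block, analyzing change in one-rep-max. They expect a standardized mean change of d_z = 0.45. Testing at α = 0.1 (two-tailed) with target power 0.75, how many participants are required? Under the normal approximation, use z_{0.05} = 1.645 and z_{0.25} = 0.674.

For a paired (one-sample on differences) test: n = ((z_{α/2} + z_β) / d)².
z_{α/2} + z_β = 1.645 + 0.674 = 2.319.
n = (2.319 / 0.45)² = 5.153² = 26.56.
Round up.

n = 27 pairs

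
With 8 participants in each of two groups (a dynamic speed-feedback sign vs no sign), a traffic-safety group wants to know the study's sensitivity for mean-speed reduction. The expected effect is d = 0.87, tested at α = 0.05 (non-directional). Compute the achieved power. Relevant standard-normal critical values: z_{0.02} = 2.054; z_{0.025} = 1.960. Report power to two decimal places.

For two equal groups, power = Φ(d·√(n/2) − z_{α/2}).
d·√(n/2) = 0.87 × √(8/2) = 0.87 × 2.000 = 1.740.
z_β = 1.740 − 1.960 = -0.220.
Power = Φ(-0.220) = 0.413.

power ≈ 0.41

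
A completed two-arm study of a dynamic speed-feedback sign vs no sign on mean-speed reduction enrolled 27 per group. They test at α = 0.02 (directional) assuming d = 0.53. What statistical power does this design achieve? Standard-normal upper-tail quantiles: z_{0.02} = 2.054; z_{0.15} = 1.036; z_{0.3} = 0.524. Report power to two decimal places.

power ≈ 0.46

For two equal groups, power = Φ(d·√(n/2) − z_{α}).
d·√(n/2) = 0.53 × √(27/2) = 0.53 × 3.674 = 1.947.
z_β = 1.947 − 2.054 = -0.107.
Power = Φ(-0.107) = 0.458.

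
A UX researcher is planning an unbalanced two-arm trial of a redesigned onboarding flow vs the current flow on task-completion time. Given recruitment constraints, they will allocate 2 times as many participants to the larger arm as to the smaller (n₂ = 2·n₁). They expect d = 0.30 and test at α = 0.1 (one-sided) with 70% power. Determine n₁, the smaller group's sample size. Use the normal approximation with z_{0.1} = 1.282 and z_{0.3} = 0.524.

With allocation ratio k = n₂/n₁ = 2, Var(x̄₁−x̄₂) = σ²(1/n₁ + 1/(k·n₁)) = σ²·(k+1)/(k·n₁).
So n₁ = (1 + 1/k)·((z_{α} + z_β)/d)² = 1.500 × (1.806/0.30)².
n₁ = 1.500 × 36.24 = 54.4.
Round up: n₁ = 55, giving n₂ = 2 × 55 = 110.

n₁ = 55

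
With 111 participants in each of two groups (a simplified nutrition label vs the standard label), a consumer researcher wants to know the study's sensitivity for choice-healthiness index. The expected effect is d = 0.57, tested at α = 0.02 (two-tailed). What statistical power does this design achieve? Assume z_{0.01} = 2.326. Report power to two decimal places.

For two equal groups, power = Φ(d·√(n/2) − z_{α/2}).
d·√(n/2) = 0.57 × √(111/2) = 0.57 × 7.450 = 4.246.
z_β = 4.246 − 2.326 = 1.920.
Power = Φ(1.920) = 0.973.

power ≈ 0.97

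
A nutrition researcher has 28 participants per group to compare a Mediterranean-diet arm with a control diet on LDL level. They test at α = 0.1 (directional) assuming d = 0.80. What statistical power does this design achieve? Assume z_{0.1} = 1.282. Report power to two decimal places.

For two equal groups, power = Φ(d·√(n/2) − z_{α}).
d·√(n/2) = 0.80 × √(28/2) = 0.80 × 3.742 = 2.993.
z_β = 2.993 − 1.282 = 1.711.
Power = Φ(1.711) = 0.956.

power ≈ 0.96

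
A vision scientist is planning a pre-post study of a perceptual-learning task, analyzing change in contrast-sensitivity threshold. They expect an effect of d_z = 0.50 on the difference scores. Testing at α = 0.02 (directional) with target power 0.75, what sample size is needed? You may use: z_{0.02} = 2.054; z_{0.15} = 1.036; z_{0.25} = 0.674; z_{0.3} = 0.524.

For a paired (one-sample on differences) test: n = ((z_{α} + z_β) / d)².
z_{α} + z_β = 2.054 + 0.674 = 2.728.
n = (2.728 / 0.50)² = 5.456² = 29.77.
Round up.

n = 30 pairs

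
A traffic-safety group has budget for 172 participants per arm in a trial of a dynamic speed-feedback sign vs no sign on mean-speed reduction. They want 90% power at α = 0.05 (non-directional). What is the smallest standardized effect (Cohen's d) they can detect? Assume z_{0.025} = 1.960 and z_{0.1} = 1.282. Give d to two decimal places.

For two independent groups of n = 172 each: d_min = (z_{α/2} + z_β)·√(2/n).
z-sum = 1.960 + 1.282 = 3.242.
d_min = 3.242 × √(2/172) = 3.242 × 0.1078 = 0.350.

d_min ≈ 0.35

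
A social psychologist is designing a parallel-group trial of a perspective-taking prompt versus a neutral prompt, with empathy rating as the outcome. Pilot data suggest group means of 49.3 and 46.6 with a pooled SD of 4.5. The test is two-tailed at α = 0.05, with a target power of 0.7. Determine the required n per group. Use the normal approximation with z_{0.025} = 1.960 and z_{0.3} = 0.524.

Cohen's d = |M₁ − M₂| / SD_pooled = |49.3 − 46.6| / 4.5 = 2.7 / 4.5 = 0.600.
For two independent groups with equal n: n = 2·((z_{α/2} + z_β) / d)².
z_{α/2} + z_β = 1.960 + 0.524 = 2.484.
n = 2 × (2.484 / 0.600)² = 2 × 4.140² = 2 × 17.14 = 34.3.
Round up to the next whole participant.

n = 35 per group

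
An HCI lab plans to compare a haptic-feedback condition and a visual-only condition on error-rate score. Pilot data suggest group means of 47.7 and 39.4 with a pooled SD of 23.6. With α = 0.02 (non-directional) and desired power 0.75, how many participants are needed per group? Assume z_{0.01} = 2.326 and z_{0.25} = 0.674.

Cohen's d = |M₁ − M₂| / SD_pooled = |47.7 − 39.4| / 23.6 = 8.3 / 23.6 = 0.352.
For two independent groups with equal n: n = 2·((z_{α/2} + z_β) / d)².
z_{α/2} + z_β = 2.326 + 0.674 = 3.000.
n = 2 × (3.000 / 0.352)² = 2 × 8.523² = 2 × 72.64 = 145.3.
Round up to the next whole participant.

n = 146 per group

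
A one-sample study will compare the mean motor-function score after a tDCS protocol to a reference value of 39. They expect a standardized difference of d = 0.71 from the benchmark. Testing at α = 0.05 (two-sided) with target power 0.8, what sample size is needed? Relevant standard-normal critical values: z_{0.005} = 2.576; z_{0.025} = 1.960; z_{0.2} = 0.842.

For a one-sample test: n = ((z_{α/2} + z_β) / d)².
z_{α/2} + z_β = 1.960 + 0.842 = 2.802.
n = (2.802 / 0.71)² = 3.946² = 15.57.
Round up.

n = 16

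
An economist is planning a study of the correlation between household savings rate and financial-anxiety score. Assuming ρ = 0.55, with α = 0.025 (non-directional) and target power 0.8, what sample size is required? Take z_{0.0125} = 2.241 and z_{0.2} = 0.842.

n = 28

Fisher's z: C = ½·ln((1+r)/(1−r)) = ½·ln(3.4444) = 0.6184.
n = ((z_{α/2} + z_β)/C)² + 3.
(2.241 + 0.842) / 0.6184 = 3.083 / 0.6184 = 4.985.
n = 4.985² + 3 = 24.85 + 3 = 27.9.
Round up.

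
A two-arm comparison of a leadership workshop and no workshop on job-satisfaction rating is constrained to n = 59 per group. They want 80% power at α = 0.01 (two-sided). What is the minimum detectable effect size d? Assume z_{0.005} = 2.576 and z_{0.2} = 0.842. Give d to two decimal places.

d_min ≈ 0.63

For two independent groups of n = 59 each: d_min = (z_{α/2} + z_β)·√(2/n).
z-sum = 2.576 + 0.842 = 3.418.
d_min = 3.418 × √(2/59) = 3.418 × 0.1841 = 0.629.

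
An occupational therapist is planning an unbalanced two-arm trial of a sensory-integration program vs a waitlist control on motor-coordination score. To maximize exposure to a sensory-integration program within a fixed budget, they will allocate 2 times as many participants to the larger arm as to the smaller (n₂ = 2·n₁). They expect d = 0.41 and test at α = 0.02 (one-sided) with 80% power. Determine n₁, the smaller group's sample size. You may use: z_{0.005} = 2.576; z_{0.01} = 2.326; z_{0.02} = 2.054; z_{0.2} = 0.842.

n₁ = 75

With allocation ratio k = n₂/n₁ = 2, Var(x̄₁−x̄₂) = σ²(1/n₁ + 1/(k·n₁)) = σ²·(k+1)/(k·n₁).
So n₁ = (1 + 1/k)·((z_{α} + z_β)/d)² = 1.500 × (2.896/0.41)².
n₁ = 1.500 × 49.89 = 74.8.
Round up: n₁ = 75, giving n₂ = 2 × 75 = 150.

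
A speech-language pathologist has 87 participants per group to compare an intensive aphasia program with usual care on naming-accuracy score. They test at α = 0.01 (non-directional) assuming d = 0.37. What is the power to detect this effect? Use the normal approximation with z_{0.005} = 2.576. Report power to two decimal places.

For two equal groups, power = Φ(d·√(n/2) − z_{α/2}).
d·√(n/2) = 0.37 × √(87/2) = 0.37 × 6.595 = 2.440.
z_β = 2.440 − 2.576 = -0.136.
Power = Φ(-0.136) = 0.446.

power ≈ 0.45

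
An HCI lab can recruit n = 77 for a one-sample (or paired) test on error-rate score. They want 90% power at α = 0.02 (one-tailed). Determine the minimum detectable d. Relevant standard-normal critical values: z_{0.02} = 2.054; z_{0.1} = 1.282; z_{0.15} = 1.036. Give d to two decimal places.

For a single sample (or paired design) of n = 77: d_min = (z_{α} + z_β)/√n.
z-sum = 2.054 + 1.282 = 3.336.
d_min = 3.336 / √77 = 3.336 / 8.775 = 0.380.

d_min ≈ 0.38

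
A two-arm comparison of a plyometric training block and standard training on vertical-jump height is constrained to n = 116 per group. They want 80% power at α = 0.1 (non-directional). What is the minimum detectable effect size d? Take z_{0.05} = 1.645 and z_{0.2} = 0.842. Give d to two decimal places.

For two independent groups of n = 116 each: d_min = (z_{α/2} + z_β)·√(2/n).
z-sum = 1.645 + 0.842 = 2.487.
d_min = 2.487 × √(2/116) = 2.487 × 0.1313 = 0.327.

d_min ≈ 0.33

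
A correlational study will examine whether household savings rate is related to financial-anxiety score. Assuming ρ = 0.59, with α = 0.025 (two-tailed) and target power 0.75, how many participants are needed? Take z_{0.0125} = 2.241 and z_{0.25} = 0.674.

Fisher's z: C = ½·ln((1+r)/(1−r)) = ½·ln(3.8780) = 0.6777.
n = ((z_{α/2} + z_β)/C)² + 3.
(2.241 + 0.674) / 0.6777 = 2.915 / 0.6777 = 4.301.
n = 4.301² + 3 = 18.50 + 3 = 21.5.
Round up.

n = 22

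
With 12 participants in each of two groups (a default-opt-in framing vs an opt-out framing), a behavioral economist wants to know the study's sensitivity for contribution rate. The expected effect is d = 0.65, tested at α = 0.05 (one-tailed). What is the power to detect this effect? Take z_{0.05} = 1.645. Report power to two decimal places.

power ≈ 0.48

For two equal groups, power = Φ(d·√(n/2) − z_{α}).
d·√(n/2) = 0.65 × √(12/2) = 0.65 × 2.449 = 1.592.
z_β = 1.592 − 1.645 = -0.053.
Power = Φ(-0.053) = 0.479.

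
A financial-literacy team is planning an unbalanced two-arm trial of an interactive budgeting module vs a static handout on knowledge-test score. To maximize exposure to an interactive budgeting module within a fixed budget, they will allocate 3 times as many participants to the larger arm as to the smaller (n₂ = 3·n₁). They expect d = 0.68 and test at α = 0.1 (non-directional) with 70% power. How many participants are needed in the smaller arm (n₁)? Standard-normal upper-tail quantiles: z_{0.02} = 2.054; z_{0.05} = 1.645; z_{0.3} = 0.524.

With allocation ratio k = n₂/n₁ = 3, Var(x̄₁−x̄₂) = σ²(1/n₁ + 1/(k·n₁)) = σ²·(k+1)/(k·n₁).
So n₁ = (1 + 1/k)·((z_{α/2} + z_β)/d)² = 1.333 × (2.169/0.68)².
n₁ = 1.333 × 10.17 = 13.6.
Round up: n₁ = 14, giving n₂ = 3 × 14 = 42.

n₁ = 14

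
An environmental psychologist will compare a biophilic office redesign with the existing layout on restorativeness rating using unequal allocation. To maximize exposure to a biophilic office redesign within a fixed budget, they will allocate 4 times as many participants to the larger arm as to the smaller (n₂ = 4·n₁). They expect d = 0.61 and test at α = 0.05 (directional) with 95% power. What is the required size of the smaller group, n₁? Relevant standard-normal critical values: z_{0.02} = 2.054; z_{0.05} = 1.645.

n₁ = 37

With allocation ratio k = n₂/n₁ = 4, Var(x̄₁−x̄₂) = σ²(1/n₁ + 1/(k·n₁)) = σ²·(k+1)/(k·n₁).
So n₁ = (1 + 1/k)·((z_{α} + z_β)/d)² = 1.250 × (3.290/0.61)².
n₁ = 1.250 × 29.09 = 36.4.
Round up: n₁ = 37, giving n₂ = 4 × 37 = 148.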